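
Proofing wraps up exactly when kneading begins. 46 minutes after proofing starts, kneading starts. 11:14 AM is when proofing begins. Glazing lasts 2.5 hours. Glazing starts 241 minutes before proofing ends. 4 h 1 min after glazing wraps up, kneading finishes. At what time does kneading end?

Kneading starts at 11:14 AM + 46 min = 12:00 PM.
So proofing ends at 12:00 PM.
Glazing starts at 12:00 PM − 241 min = 7:59 AM.
Glazing ends at 7:59 AM + 150 min = 10:29 AM.
Kneading ends at 10:29 AM + 241 min = 2:30 PM.

2:30 PM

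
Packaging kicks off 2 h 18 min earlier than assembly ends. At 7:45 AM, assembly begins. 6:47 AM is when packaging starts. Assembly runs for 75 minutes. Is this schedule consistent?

Assembly ends at 7:45 AM + 75 min = 9:00 AM.
Packaging starts at 9:00 AM − 138 min = 6:42 AM.
But packaging is also said to start at 6:47 AM — a 5-minute conflict.

No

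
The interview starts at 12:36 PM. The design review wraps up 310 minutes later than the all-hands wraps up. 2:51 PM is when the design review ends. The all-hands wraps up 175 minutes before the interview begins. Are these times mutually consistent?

Yes

The all-hands ends at 12:36 PM − 175 min = 9:41 AM.
The design review ends at 9:41 AM + 310 min = 2:51 PM.
That matches the stated 2:51 PM, so the schedule is consistent.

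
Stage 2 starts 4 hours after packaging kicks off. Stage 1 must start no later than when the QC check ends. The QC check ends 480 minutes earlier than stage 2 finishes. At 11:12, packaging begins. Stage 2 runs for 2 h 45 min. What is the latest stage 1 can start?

Stage 2 starts at 11:12 + 240 min = 15:12.
Stage 2 ends at 15:12 + 165 min = 17:57.
The QC check ends at 17:57 − 480 min = 09:57.
Stage 1 is bounded by the QC check, so the latest it can start is 09:57.

09:57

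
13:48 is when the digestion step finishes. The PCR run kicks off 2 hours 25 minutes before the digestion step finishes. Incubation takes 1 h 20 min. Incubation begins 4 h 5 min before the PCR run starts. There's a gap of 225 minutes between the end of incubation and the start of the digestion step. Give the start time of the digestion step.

12:23

The PCR run starts at 13:48 − 145 min = 11:23.
Incubation starts at 11:23 − 245 min = 07:18.
Incubation ends at 07:18 + 80 min = 08:38.
The digestion step starts at 08:38 + 225 min = 12:23.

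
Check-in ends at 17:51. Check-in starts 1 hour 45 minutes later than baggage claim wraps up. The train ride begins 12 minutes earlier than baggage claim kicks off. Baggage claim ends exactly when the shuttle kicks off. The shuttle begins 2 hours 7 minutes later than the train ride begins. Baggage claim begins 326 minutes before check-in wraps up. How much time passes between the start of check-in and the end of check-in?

Baggage claim starts at 17:51 − 326 min = 12:25.
The train ride starts at 12:25 − 12 min = 12:13.
The shuttle starts at 12:13 + 127 min = 14:20.
So baggage claim ends at 14:20.
Check-in starts at 14:20 + 105 min = 16:05.
From 16:05 to 17:51 is 1 hour 46 minutes.

1 hour 46 minutes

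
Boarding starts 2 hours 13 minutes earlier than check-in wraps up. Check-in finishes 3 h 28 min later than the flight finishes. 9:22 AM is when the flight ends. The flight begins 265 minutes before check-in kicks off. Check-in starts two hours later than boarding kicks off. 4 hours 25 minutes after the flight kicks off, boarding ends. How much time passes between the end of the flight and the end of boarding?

Check-in ends at 9:22 AM + 208 min = 12:50 PM.
Boarding starts at 12:50 PM − 133 min = 10:37 AM.
Check-in starts at 10:37 AM + 120 min = 12:37 PM.
The flight starts at 12:37 PM − 265 min = 8:12 AM.
Boarding ends at 8:12 AM + 265 min = 12:37 PM.
From 9:22 AM to 12:37 PM is 3 h 15 min.

3 h 15 min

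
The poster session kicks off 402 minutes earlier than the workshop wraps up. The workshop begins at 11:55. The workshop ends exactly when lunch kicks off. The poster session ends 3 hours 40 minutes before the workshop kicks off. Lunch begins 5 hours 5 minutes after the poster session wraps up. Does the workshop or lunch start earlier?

the workshop

The poster session ends at 11:55 − 220 min = 08:15.
Lunch starts at 08:15 + 305 min = 13:20.
The workshop starts at 11:55 and lunch starts at 13:20, so the workshop is first.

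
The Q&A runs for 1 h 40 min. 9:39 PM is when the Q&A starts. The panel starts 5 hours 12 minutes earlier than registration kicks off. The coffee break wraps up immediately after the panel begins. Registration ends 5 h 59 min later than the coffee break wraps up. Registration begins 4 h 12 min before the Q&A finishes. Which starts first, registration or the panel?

the panel

The Q&A ends at 9:39 PM + 100 min = 11:19 PM.
Registration starts at 11:19 PM − 252 min = 7:07 PM.
The panel starts at 7:07 PM − 312 min = 1:55 PM.
Registration starts at 7:07 PM and the panel starts at 1:55 PM, so the panel is first.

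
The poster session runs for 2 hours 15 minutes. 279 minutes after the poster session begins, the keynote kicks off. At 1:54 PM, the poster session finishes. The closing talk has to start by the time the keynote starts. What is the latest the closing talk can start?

4:18 PM

The poster session starts at 1:54 PM − 135 min = 11:39 AM.
The keynote starts at 11:39 AM + 279 min = 4:18 PM.
The closing talk is bounded by the keynote, so the latest it can start is 4:18 PM.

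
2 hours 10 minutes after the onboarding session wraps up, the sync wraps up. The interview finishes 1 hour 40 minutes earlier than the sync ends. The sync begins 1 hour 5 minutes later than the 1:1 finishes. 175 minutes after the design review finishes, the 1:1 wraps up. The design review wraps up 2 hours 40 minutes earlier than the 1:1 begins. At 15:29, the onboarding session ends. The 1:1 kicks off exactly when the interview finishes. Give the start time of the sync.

The sync ends at 15:29 + 130 min = 17:39.
The interview ends at 17:39 − 100 min = 15:59.
So the 1:1 starts at 15:59.
The design review ends at 15:59 − 160 min = 13:19.
The 1:1 ends at 13:19 + 175 min = 16:14.
The sync starts at 16:14 + 65 min = 17:19.

17:19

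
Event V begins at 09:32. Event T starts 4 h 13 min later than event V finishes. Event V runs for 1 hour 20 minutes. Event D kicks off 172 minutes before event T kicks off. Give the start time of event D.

Event V ends at 09:32 + 80 min = 10:52.
Event T starts at 10:52 + 253 min = 15:05.
Event D starts at 15:05 − 172 min = 12:13.

12:13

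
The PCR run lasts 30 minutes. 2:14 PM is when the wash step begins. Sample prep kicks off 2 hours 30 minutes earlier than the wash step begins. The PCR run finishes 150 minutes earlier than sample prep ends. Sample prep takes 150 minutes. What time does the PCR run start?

11:14 AM

Sample prep starts at 2:14 PM − 150 min = 11:44 AM.
Sample prep ends at 11:44 AM + 150 min = 2:14 PM.
The PCR run ends at 2:14 PM − 150 min = 11:44 AM.
The PCR run starts at 11:44 AM − 30 min = 11:14 AM.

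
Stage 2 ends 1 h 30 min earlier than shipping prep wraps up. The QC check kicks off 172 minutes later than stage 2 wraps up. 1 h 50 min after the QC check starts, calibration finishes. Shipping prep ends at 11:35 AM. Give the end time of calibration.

2:47 PM

Stage 2 ends at 11:35 AM − 90 min = 10:05 AM.
The QC check starts at 10:05 AM + 172 min = 12:57 PM.
Calibration ends at 12:57 PM + 110 min = 2:47 PM.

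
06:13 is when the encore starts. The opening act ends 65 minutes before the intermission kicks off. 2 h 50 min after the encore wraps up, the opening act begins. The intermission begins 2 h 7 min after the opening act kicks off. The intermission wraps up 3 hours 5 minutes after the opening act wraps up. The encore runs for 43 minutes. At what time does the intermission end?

The encore ends at 06:13 + 43 min = 06:56.
The opening act starts at 06:56 + 170 min = 09:46.
The intermission starts at 09:46 + 127 min = 11:53.
The opening act ends at 11:53 − 65 min = 10:48.
The intermission ends at 10:48 + 185 min = 13:53.

13:53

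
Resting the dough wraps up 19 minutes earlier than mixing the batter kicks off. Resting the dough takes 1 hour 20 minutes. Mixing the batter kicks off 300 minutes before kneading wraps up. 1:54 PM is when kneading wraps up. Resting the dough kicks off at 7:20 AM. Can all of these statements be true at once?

No

Mixing the batter starts at 1:54 PM − 300 min = 8:54 AM.
Resting the dough ends at 8:54 AM − 19 min = 8:35 AM.
Resting the dough starts at 8:35 AM − 80 min = 7:15 AM.
But resting the dough is also said to start at 7:20 AM — a 5-minute conflict.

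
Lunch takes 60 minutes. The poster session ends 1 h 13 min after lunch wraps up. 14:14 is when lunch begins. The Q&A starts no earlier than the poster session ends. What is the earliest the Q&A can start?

16:27

Lunch ends at 14:14 + 60 min = 15:14.
The poster session ends at 15:14 + 73 min = 16:27.
The Q&A is bounded by the poster session, so the earliest it can start is 16:27.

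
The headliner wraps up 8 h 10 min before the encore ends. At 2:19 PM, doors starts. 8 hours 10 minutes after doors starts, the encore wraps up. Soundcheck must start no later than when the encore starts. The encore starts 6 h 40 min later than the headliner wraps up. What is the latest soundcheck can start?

The encore ends at 2:19 PM + 490 min = 10:29 PM.
The headliner ends at 10:29 PM − 490 min = 2:19 PM.
The encore starts at 2:19 PM + 400 min = 8:59 PM.
Soundcheck is bounded by the encore, so the latest it can start is 8:59 PM.

8:59 PM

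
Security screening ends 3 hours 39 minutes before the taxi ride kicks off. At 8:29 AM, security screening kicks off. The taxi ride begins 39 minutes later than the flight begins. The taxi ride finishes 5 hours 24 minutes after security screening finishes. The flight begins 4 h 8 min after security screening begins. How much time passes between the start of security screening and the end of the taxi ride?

6 hours 32 minutes

The flight starts at 8:29 AM + 248 min = 12:37 PM.
The taxi ride starts at 12:37 PM + 39 min = 1:16 PM.
Security screening ends at 1:16 PM − 219 min = 9:37 AM.
The taxi ride ends at 9:37 AM + 324 min = 3:01 PM.
From 8:29 AM to 3:01 PM is 6 hours 32 minutes.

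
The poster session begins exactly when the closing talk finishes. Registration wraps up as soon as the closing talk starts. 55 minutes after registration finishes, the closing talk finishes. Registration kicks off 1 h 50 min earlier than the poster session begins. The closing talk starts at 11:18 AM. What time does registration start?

10:23 AM

Registration ends at 11:18 AM.
The closing talk ends at 11:18 AM + 55 min = 12:13 PM.
So the poster session starts at 12:13 PM.
Registration starts at 12:13 PM − 110 min = 10:23 AM.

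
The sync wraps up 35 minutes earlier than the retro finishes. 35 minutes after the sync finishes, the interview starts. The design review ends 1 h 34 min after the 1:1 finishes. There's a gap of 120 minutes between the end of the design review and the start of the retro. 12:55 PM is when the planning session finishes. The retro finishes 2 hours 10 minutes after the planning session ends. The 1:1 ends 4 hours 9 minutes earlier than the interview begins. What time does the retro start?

The retro ends at 12:55 PM + 130 min = 3:05 PM.
The sync ends at 3:05 PM − 35 min = 2:30 PM.
The interview starts at 2:30 PM + 35 min = 3:05 PM.
The 1:1 ends at 3:05 PM − 249 min = 10:56 AM.
The design review ends at 10:56 AM + 94 min = 12:30 PM.
The retro starts at 12:30 PM + 120 min = 2:30 PM.

2:30 PM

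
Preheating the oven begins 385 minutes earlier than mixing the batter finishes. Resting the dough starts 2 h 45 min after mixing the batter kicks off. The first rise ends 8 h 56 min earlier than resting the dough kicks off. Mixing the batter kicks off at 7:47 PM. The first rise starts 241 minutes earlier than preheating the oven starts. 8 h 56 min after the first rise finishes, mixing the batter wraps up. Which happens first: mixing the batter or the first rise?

the first rise

Resting the dough starts at 7:47 PM + 165 min = 10:32 PM.
The first rise ends at 10:32 PM − 536 min = 1:36 PM.
Mixing the batter ends at 1:36 PM + 536 min = 10:32 PM.
Preheating the oven starts at 10:32 PM − 385 min = 4:07 PM.
The first rise starts at 4:07 PM − 241 min = 12:06 PM.
Mixing the batter starts at 7:47 PM and the first rise starts at 12:06 PM, so the first rise is first.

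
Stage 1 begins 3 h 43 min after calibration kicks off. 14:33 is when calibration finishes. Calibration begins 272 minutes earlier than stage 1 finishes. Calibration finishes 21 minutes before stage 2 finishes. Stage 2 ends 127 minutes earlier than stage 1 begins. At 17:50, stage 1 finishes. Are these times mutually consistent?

Yes

Calibration starts at 17:50 − 272 min = 13:18.
Stage 1 starts at 13:18 + 223 min = 17:01.
Stage 2 ends at 17:01 − 127 min = 14:54.
Calibration ends at 14:54 − 21 min = 14:33.
That matches the stated 14:33, so the schedule is consistent.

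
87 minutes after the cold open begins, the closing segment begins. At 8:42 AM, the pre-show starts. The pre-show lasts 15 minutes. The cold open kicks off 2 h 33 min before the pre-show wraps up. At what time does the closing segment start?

The pre-show ends at 8:42 AM + 15 min = 8:57 AM.
The cold open starts at 8:57 AM − 153 min = 6:24 AM.
The closing segment starts at 6:24 AM + 87 min = 7:51 AM.

7:51 AM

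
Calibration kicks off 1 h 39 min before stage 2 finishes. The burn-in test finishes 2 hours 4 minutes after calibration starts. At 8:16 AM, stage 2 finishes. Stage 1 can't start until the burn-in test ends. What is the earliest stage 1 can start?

8:41 AM

Calibration starts at 8:16 AM − 99 min = 6:37 AM.
The burn-in test ends at 6:37 AM + 124 min = 8:41 AM.
Stage 1 is bounded by the burn-in test, so the earliest it can start is 8:41 AM.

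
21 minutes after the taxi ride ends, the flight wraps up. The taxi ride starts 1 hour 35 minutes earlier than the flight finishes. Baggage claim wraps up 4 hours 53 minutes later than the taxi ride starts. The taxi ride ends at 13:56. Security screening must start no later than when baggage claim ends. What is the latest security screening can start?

17:35

The flight ends at 13:56 + 21 min = 14:17.
The taxi ride starts at 14:17 − 95 min = 12:42.
Baggage claim ends at 12:42 + 293 min = 17:35.
Security screening is bounded by baggage claim, so the latest it can start is 17:35.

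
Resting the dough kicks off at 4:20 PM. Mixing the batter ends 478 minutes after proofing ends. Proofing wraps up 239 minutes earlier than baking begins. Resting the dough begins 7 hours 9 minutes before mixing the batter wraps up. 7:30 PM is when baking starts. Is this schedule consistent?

Proofing ends at 7:30 PM − 239 min = 3:31 PM.
Mixing the batter ends at 3:31 PM + 478 min = 11:29 PM.
Resting the dough starts at 11:29 PM − 429 min = 4:20 PM.
That matches the stated 4:20 PM, so the schedule is consistent.

Yes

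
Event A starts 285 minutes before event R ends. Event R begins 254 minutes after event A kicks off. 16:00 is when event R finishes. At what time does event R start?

15:29

Event A starts at 16:00 − 285 min = 11:15.
Event R starts at 11:15 + 254 min = 15:29.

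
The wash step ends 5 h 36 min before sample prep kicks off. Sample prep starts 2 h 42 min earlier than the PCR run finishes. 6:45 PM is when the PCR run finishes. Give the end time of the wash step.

Sample prep starts at 6:45 PM − 162 min = 4:03 PM.
The wash step ends at 4:03 PM − 336 min = 10:27 AM.

10:27 AM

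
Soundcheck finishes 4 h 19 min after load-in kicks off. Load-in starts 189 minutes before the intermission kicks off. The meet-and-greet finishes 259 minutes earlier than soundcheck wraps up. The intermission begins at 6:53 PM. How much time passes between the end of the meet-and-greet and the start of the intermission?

3 hours 9 minutes

Load-in starts at 6:53 PM − 189 min = 3:44 PM.
Soundcheck ends at 3:44 PM + 259 min = 8:03 PM.
The meet-and-greet ends at 8:03 PM − 259 min = 3:44 PM.
From 3:44 PM to 6:53 PM is 3 hours 9 minutes.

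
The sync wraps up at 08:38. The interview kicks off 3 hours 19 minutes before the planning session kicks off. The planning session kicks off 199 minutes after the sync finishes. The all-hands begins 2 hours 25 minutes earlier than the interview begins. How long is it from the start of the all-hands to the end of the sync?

145 minutes

The planning session starts at 08:38 + 199 min = 11:57.
The interview starts at 11:57 − 199 min = 08:38.
The all-hands starts at 08:38 − 145 min = 06:13.
From 06:13 to 08:38 is 145 minutes.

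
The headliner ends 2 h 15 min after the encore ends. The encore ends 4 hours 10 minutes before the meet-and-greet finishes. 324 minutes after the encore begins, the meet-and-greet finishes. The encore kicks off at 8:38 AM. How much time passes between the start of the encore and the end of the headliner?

3 hours 29 minutes

The meet-and-greet ends at 8:38 AM + 324 min = 2:02 PM.
The encore ends at 2:02 PM − 250 min = 9:52 AM.
The headliner ends at 9:52 AM + 135 min = 12:07 PM.
From 8:38 AM to 12:07 PM is 3 hours 29 minutes.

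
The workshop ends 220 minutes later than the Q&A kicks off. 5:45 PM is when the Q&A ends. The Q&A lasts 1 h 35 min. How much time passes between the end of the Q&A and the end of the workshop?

2 hours 5 minutes

The Q&A starts at 5:45 PM − 95 min = 4:10 PM.
The workshop ends at 4:10 PM + 220 min = 7:50 PM.
From 5:45 PM to 7:50 PM is 2 hours 5 minutes.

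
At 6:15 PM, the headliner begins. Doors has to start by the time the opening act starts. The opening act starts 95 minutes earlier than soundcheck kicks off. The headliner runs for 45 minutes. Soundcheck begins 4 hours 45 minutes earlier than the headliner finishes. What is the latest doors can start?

12:40 PM

The headliner ends at 6:15 PM + 45 min = 7:00 PM.
Soundcheck starts at 7:00 PM − 285 min = 2:15 PM.
The opening act starts at 2:15 PM − 95 min = 12:40 PM.
Doors is bounded by the opening act, so the latest it can start is 12:40 PM.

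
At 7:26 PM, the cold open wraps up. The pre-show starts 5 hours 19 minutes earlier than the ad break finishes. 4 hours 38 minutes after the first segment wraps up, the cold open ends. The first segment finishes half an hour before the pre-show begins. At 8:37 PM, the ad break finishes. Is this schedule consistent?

The pre-show starts at 8:37 PM − 319 min = 3:18 PM.
The first segment ends at 3:18 PM − 30 min = 2:48 PM.
The cold open ends at 2:48 PM + 278 min = 7:26 PM.
That matches the stated 7:26 PM, so the schedule is consistent.

Yes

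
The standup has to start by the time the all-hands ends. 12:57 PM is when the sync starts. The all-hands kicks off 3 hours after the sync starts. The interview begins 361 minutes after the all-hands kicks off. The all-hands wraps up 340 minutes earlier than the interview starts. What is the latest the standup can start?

4:18 PM

The all-hands starts at 12:57 PM + 180 min = 3:57 PM.
The interview starts at 3:57 PM + 361 min = 9:58 PM.
The all-hands ends at 9:58 PM − 340 min = 4:18 PM.
The standup is bounded by the all-hands, so the latest it can start is 4:18 PM.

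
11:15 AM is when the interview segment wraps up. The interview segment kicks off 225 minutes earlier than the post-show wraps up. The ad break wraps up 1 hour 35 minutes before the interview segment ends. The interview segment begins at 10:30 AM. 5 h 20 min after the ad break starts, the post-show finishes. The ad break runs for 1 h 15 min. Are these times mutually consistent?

The ad break ends at 11:15 AM − 95 min = 9:40 AM.
The ad break starts at 9:40 AM − 75 min = 8:25 AM.
The post-show ends at 8:25 AM + 320 min = 1:45 PM.
The interview segment starts at 1:45 PM − 225 min = 10:00 AM.
But the interview segment is also said to start at 10:30 AM — a 30-minute conflict.

No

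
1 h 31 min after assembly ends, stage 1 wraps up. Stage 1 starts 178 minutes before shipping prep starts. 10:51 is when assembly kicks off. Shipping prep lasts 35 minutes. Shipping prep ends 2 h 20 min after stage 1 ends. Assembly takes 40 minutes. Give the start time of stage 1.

Assembly ends at 10:51 + 40 min = 11:31.
Stage 1 ends at 11:31 + 91 min = 13:02.
Shipping prep ends at 13:02 + 140 min = 15:22.
Shipping prep starts at 15:22 − 35 min = 14:47.
Stage 1 starts at 14:47 − 178 min = 11:49.

11:49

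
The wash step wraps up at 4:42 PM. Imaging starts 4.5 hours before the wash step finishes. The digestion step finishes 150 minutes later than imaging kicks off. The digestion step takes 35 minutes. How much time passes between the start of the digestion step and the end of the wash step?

Imaging starts at 4:42 PM − 270 min = 12:12 PM.
The digestion step ends at 12:12 PM + 150 min = 2:42 PM.
The digestion step starts at 2:42 PM − 35 min = 2:07 PM.
From 2:07 PM to 4:42 PM is 2 hours 35 minutes.

2 hours 35 minutes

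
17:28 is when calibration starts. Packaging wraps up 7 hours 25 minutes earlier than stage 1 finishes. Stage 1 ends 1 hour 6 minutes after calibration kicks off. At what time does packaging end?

Stage 1 ends at 17:28 + 66 min = 18:34.
Packaging ends at 18:34 − 445 min = 11:09.

11:09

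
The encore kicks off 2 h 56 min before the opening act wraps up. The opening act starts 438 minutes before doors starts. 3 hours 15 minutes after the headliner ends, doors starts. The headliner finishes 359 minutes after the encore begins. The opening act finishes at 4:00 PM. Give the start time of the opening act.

3:00 PM

The encore starts at 4:00 PM − 176 min = 1:04 PM.
The headliner ends at 1:04 PM + 359 min = 7:03 PM.
Doors starts at 7:03 PM + 195 min = 10:18 PM.
The opening act starts at 10:18 PM − 438 min = 3:00 PM.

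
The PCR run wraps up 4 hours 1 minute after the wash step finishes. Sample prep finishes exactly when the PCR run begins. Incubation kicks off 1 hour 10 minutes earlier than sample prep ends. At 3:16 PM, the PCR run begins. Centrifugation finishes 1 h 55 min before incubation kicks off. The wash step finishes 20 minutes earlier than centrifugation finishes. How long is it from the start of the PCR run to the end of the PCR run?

36 minutes

Sample prep ends at 3:16 PM.
Incubation starts at 3:16 PM − 70 min = 2:06 PM.
Centrifugation ends at 2:06 PM − 115 min = 12:11 PM.
The wash step ends at 12:11 PM − 20 min = 11:51 AM.
The PCR run ends at 11:51 AM + 241 min = 3:52 PM.
From 3:16 PM to 3:52 PM is 36 minutes.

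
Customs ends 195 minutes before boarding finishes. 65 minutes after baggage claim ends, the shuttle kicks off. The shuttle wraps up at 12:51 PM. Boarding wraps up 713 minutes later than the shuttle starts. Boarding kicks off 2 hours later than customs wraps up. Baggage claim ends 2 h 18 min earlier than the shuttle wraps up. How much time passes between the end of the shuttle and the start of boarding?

Baggage claim ends at 12:51 PM − 138 min = 10:33 AM.
The shuttle starts at 10:33 AM + 65 min = 11:38 AM.
Boarding ends at 11:38 AM + 713 min = 11:31 PM.
Customs ends at 11:31 PM − 195 min = 8:16 PM.
Boarding starts at 8:16 PM + 120 min = 10:16 PM.
From 12:51 PM to 10:16 PM is 9 h 25 min.

9 h 25 min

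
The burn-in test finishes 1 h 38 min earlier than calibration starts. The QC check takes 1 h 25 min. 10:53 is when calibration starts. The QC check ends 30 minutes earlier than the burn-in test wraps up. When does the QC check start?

The burn-in test ends at 10:53 − 98 min = 09:15.
The QC check ends at 09:15 − 30 min = 08:45.
The QC check starts at 08:45 − 85 min = 07:20.

07:20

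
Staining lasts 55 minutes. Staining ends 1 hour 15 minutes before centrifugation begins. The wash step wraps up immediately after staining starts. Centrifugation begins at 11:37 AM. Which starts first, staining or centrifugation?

Staining ends at 11:37 AM − 75 min = 10:22 AM.
Staining starts at 10:22 AM − 55 min = 9:27 AM.
Staining starts at 9:27 AM and centrifugation starts at 11:37 AM, so staining is first.

staining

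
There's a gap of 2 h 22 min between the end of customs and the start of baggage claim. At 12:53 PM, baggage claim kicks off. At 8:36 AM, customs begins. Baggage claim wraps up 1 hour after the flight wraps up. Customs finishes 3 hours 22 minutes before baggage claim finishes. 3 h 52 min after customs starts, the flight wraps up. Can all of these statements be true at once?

No

The flight ends at 8:36 AM + 232 min = 12:28 PM.
Baggage claim ends at 12:28 PM + 60 min = 1:28 PM.
Customs ends at 1:28 PM − 202 min = 10:06 AM.
Baggage claim starts at 10:06 AM + 142 min = 12:28 PM.
But baggage claim is also said to start at 12:53 PM — a 25-minute conflict.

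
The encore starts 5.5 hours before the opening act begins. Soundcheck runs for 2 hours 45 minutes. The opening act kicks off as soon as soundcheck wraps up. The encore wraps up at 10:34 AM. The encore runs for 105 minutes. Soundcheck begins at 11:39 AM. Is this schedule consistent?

No

Soundcheck ends at 11:39 AM + 165 min = 2:24 PM.
So the opening act starts at 2:24 PM.
The encore starts at 2:24 PM − 330 min = 8:54 AM.
The encore ends at 8:54 AM + 105 min = 10:39 AM.
But the encore is also said to end at 10:34 AM — a 5-minute conflict.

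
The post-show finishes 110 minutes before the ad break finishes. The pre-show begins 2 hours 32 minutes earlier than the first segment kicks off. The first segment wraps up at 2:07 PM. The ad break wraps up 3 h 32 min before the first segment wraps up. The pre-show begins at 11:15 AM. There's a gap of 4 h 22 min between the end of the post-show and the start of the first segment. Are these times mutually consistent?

No

The ad break ends at 2:07 PM − 212 min = 10:35 AM.
The post-show ends at 10:35 AM − 110 min = 8:45 AM.
The first segment starts at 8:45 AM + 262 min = 1:07 PM.
The pre-show starts at 1:07 PM − 152 min = 10:35 AM.
But the pre-show is also said to start at 11:15 AM — a 40-minute conflict.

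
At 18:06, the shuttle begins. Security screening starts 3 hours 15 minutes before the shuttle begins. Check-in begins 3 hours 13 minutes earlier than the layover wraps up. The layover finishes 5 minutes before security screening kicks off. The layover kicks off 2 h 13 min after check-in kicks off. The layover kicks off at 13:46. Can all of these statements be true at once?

Yes

Security screening starts at 18:06 − 195 min = 14:51.
The layover ends at 14:51 − 5 min = 14:46.
Check-in starts at 14:46 − 193 min = 11:33.
The layover starts at 11:33 + 133 min = 13:46.
That matches the stated 13:46, so the schedule is consistent.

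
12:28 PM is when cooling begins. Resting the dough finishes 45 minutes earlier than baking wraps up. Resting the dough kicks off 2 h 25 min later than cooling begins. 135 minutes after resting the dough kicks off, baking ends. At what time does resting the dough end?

Resting the dough starts at 12:28 PM + 145 min = 2:53 PM.
Baking ends at 2:53 PM + 135 min = 5:08 PM.
Resting the dough ends at 5:08 PM − 45 min = 4:23 PM.

4:23 PM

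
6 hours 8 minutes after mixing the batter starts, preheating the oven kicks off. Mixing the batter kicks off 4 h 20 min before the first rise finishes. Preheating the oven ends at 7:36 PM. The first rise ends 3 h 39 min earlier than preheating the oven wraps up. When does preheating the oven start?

The first rise ends at 7:36 PM − 219 min = 3:57 PM.
Mixing the batter starts at 3:57 PM − 260 min = 11:37 AM.
Preheating the oven starts at 11:37 AM + 368 min = 5:45 PM.

5:45 PM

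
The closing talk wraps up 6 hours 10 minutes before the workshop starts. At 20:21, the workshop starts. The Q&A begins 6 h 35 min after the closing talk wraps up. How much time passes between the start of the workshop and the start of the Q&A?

25 minutes

The closing talk ends at 20:21 − 370 min = 14:11.
The Q&A starts at 14:11 + 395 min = 20:46.
From 20:21 to 20:46 is 25 minutes.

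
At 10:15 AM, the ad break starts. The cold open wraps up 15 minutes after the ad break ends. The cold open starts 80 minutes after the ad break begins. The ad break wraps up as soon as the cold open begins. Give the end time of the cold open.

The cold open starts at 10:15 AM + 80 min = 11:35 AM.
So the ad break ends at 11:35 AM.
The cold open ends at 11:35 AM + 15 min = 11:50 AM.

11:50 AM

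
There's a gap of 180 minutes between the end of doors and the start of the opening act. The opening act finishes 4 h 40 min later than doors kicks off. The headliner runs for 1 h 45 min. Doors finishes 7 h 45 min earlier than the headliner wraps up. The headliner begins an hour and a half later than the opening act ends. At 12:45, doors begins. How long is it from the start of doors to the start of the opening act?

The opening act ends at 12:45 + 280 min = 17:25.
The headliner starts at 17:25 + 90 min = 18:55.
The headliner ends at 18:55 + 105 min = 20:40.
Doors ends at 20:40 − 465 min = 12:55.
The opening act starts at 12:55 + 180 min = 15:55.
From 12:45 to 15:55 is 3 h 10 min.

3 h 10 min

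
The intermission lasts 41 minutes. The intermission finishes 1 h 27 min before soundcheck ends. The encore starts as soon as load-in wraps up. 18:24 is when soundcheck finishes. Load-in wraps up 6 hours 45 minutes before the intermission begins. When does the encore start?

The intermission ends at 18:24 − 87 min = 16:57.
The intermission starts at 16:57 − 41 min = 16:16.
Load-in ends at 16:16 − 405 min = 09:31.
So the encore starts at 09:31.

09:31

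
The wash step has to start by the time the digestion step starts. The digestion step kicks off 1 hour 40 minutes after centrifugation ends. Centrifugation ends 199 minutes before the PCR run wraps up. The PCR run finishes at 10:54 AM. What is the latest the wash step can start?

Centrifugation ends at 10:54 AM − 199 min = 7:35 AM.
The digestion step starts at 7:35 AM + 100 min = 9:15 AM.
The wash step is bounded by the digestion step, so the latest it can start is 9:15 AM.

9:15 AM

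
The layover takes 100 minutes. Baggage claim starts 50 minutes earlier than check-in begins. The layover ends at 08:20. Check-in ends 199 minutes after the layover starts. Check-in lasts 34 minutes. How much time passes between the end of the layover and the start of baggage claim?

15 minutes

The layover starts at 08:20 − 100 min = 06:40.
Check-in ends at 06:40 + 199 min = 09:59.
Check-in starts at 09:59 − 34 min = 09:25.
Baggage claim starts at 09:25 − 50 min = 08:35.
From 08:20 to 08:35 is 15 minutes.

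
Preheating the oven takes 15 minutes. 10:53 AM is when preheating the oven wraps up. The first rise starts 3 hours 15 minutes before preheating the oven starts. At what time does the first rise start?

Preheating the oven starts at 10:53 AM − 15 min = 10:38 AM.
The first rise starts at 10:38 AM − 195 min = 7:23 AM.

7:23 AM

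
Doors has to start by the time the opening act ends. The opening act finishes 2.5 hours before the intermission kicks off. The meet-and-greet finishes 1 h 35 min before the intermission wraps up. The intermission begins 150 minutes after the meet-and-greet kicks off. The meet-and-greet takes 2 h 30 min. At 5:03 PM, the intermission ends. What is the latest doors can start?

The meet-and-greet ends at 5:03 PM − 95 min = 3:28 PM.
The meet-and-greet starts at 3:28 PM − 150 min = 12:58 PM.
The intermission starts at 12:58 PM + 150 min = 3:28 PM.
The opening act ends at 3:28 PM − 150 min = 12:58 PM.
Doors is bounded by the opening act, so the latest it can start is 12:58 PM.

12:58 PM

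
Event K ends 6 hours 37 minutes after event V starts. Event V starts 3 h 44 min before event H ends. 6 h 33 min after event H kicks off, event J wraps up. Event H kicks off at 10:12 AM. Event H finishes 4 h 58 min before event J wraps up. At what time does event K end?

Event J ends at 10:12 AM + 393 min = 4:45 PM.
Event H ends at 4:45 PM − 298 min = 11:47 AM.
Event V starts at 11:47 AM − 224 min = 8:03 AM.
Event K ends at 8:03 AM + 397 min = 2:40 PM.

2:40 PM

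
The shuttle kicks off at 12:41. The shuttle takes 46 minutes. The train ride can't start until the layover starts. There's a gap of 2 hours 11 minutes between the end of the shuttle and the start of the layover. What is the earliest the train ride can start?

The shuttle ends at 12:41 + 46 min = 13:27.
The layover starts at 13:27 + 131 min = 15:38.
The train ride is bounded by the layover, so the earliest it can start is 15:38.

15:38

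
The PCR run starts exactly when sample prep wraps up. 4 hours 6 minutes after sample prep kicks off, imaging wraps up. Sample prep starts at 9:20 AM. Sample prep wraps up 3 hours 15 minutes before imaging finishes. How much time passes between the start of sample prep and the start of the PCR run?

51 minutes

Imaging ends at 9:20 AM + 246 min = 1:26 PM.
Sample prep ends at 1:26 PM − 195 min = 10:11 AM.
So the PCR run starts at 10:11 AM.
From 9:20 AM to 10:11 AM is 51 minutes.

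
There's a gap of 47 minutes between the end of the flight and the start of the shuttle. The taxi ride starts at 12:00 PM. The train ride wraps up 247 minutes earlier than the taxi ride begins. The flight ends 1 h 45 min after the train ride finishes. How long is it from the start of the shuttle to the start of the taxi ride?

The train ride ends at 12:00 PM − 247 min = 7:53 AM.
The flight ends at 7:53 AM + 105 min = 9:38 AM.
The shuttle starts at 9:38 AM + 47 min = 10:25 AM.
From 10:25 AM to 12:00 PM is 1 h 35 min.

1 h 35 min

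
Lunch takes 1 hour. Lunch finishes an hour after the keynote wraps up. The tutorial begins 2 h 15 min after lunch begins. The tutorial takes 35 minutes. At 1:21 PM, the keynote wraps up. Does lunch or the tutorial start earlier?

Lunch ends at 1:21 PM + 60 min = 2:21 PM.
Lunch starts at 2:21 PM − 60 min = 1:21 PM.
The tutorial starts at 1:21 PM + 135 min = 3:36 PM.
Lunch starts at 1:21 PM and the tutorial starts at 3:36 PM, so lunch is first.

lunch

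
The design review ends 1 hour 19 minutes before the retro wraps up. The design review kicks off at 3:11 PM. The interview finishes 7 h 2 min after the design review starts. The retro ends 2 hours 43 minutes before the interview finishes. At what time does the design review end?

The interview ends at 3:11 PM + 422 min = 10:13 PM.
The retro ends at 10:13 PM − 163 min = 7:30 PM.
The design review ends at 7:30 PM − 79 min = 6:11 PM.

6:11 PM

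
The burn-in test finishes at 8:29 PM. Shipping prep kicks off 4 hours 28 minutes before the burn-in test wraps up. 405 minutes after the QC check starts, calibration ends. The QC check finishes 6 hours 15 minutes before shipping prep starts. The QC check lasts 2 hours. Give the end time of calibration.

2:31 PM

Shipping prep starts at 8:29 PM − 268 min = 4:01 PM.
The QC check ends at 4:01 PM − 375 min = 9:46 AM.
The QC check starts at 9:46 AM − 120 min = 7:46 AM.
Calibration ends at 7:46 AM + 405 min = 2:31 PM.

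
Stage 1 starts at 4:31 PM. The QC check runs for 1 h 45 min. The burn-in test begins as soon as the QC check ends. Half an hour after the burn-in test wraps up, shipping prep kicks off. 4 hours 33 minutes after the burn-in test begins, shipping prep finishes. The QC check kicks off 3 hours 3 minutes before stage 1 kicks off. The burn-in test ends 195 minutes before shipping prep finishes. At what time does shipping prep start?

5:01 PM

The QC check starts at 4:31 PM − 183 min = 1:28 PM.
The QC check ends at 1:28 PM + 105 min = 3:13 PM.
So the burn-in test starts at 3:13 PM.
Shipping prep ends at 3:13 PM + 273 min = 7:46 PM.
The burn-in test ends at 7:46 PM − 195 min = 4:31 PM.
Shipping prep starts at 4:31 PM + 30 min = 5:01 PM.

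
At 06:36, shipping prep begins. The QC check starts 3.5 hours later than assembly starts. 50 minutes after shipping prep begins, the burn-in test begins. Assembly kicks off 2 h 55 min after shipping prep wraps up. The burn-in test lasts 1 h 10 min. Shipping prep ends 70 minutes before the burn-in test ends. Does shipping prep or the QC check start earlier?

The burn-in test starts at 06:36 + 50 min = 07:26.
The burn-in test ends at 07:26 + 70 min = 08:36.
Shipping prep ends at 08:36 − 70 min = 07:26.
Assembly starts at 07:26 + 175 min = 10:21.
The QC check starts at 10:21 + 210 min = 13:51.
Shipping prep starts at 06:36 and the QC check starts at 13:51, so shipping prep is first.

shipping prep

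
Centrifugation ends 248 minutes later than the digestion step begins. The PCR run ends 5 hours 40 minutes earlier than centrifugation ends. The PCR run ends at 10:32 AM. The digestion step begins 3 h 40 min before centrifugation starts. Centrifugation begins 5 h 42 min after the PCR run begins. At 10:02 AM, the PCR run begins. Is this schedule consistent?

Centrifugation starts at 10:02 AM + 342 min = 3:44 PM.
The digestion step starts at 3:44 PM − 220 min = 12:04 PM.
Centrifugation ends at 12:04 PM + 248 min = 4:12 PM.
The PCR run ends at 4:12 PM − 340 min = 10:32 AM.
That matches the stated 10:32 AM, so the schedule is consistent.

Yes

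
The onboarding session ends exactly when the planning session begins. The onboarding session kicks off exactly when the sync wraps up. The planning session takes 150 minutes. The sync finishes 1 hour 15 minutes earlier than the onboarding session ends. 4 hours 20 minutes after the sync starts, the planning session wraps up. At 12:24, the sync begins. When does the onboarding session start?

12:59

The planning session ends at 12:24 + 260 min = 16:44.
The planning session starts at 16:44 − 150 min = 14:14.
So the onboarding session ends at 14:14.
The sync ends at 14:14 − 75 min = 12:59.
So the onboarding session starts at 12:59.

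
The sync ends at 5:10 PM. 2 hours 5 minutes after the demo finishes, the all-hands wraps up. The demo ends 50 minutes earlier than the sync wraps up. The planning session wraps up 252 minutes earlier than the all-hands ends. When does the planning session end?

The demo ends at 5:10 PM − 50 min = 4:20 PM.
The all-hands ends at 4:20 PM + 125 min = 6:25 PM.
The planning session ends at 6:25 PM − 252 min = 2:13 PM.

2:13 PM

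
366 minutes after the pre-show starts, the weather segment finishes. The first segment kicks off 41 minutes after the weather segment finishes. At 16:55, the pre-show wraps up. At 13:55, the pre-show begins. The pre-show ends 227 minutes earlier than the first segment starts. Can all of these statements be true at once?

Yes

The weather segment ends at 13:55 + 366 min = 20:01.
The first segment starts at 20:01 + 41 min = 20:42.
The pre-show ends at 20:42 − 227 min = 16:55.
That matches the stated 16:55, so the schedule is consistent.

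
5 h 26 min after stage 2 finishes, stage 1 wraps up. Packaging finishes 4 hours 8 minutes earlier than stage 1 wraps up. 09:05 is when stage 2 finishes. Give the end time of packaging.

Stage 1 ends at 09:05 + 326 min = 14:31.
Packaging ends at 14:31 − 248 min = 10:23.

10:23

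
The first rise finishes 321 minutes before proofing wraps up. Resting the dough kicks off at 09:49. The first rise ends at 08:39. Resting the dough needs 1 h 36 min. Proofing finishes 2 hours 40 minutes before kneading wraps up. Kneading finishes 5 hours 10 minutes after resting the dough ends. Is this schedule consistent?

No

Resting the dough ends at 09:49 + 96 min = 11:25.
Kneading ends at 11:25 + 310 min = 16:35.
Proofing ends at 16:35 − 160 min = 13:55.
The first rise ends at 13:55 − 321 min = 08:34.
But the first rise is also said to end at 08:39 — a 5-minute conflict.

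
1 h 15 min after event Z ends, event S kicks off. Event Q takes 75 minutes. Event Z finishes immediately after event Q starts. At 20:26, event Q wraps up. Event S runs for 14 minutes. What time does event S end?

20:40

Event Q starts at 20:26 − 75 min = 19:11.
So event Z ends at 19:11.
Event S starts at 19:11 + 75 min = 20:26.
Event S ends at 20:26 + 14 min = 20:40.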